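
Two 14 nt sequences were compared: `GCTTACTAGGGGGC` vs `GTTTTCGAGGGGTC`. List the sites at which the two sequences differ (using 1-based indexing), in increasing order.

Differences at site 2 (C→T), site 5 (A→T), site 7 (T→G), site 13 (G→T).

2, 5, 7, 13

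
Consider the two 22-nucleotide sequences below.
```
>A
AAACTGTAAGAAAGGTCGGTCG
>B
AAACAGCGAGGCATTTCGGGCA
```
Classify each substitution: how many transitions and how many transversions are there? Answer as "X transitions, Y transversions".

Transitions (purine↔purine or pyrimidine↔pyrimidine): 7 T→C, 8 A→G, 11 A→G, 22 G→A.
Transversions (purine↔pyrimidine): 5 T→A, 12 A→C, 14 G→T, 15 G→T, 20 T→G.

4 transitions, 5 transversions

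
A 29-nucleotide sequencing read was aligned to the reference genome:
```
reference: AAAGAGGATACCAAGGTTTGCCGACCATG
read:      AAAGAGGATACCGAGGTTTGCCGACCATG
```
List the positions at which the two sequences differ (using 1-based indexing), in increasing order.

Differences at position 13 (A→G).

13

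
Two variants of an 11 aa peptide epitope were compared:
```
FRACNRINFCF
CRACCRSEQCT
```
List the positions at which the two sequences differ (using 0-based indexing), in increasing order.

0, 4, 6, 7, 8, 10

Differences at position 0 (F→C), position 4 (N→C), position 6 (I→S), position 7 (N→E), position 8 (F→Q), position 10 (F→T).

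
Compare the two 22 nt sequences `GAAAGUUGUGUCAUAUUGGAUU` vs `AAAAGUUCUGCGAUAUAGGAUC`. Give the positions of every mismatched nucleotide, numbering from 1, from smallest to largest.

1, 8, 11, 12, 17, 22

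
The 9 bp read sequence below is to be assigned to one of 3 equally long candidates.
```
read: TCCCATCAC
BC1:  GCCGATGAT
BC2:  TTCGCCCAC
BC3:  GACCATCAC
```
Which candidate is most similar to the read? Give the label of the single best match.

BC3

BC1 differs at 4 bases; BC2 differs at 4 bases; BC3 differs at 2 bases. The closest is BC3.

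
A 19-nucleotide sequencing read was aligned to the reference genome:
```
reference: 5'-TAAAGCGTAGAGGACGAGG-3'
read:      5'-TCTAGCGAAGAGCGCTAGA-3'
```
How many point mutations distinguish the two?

7

Comparing position by position, 7 bases differ: 2 (A/C), 3 (A/T), 8 (T/A), 13 (G/C), 14 (A/G), 16 (G/T), 19 (G/A).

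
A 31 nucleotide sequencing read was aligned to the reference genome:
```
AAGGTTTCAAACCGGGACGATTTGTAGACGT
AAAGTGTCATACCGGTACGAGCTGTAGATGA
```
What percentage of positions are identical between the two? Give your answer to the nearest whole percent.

74%

8 positions differ (3, 6, 10, 16, 21, 22, 29, 31), so 23 of 31 match: 23/31 = 74.19%.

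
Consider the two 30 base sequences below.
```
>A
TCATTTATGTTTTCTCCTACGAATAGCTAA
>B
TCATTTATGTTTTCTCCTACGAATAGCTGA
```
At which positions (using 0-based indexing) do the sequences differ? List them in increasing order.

28

Differences at position 28 (A→G).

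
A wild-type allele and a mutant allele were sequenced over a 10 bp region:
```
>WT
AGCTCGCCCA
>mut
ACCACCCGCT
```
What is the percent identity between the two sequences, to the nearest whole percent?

50%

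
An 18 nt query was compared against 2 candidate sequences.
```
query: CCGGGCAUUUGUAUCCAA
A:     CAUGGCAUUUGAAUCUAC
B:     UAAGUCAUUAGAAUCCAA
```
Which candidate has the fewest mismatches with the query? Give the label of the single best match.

A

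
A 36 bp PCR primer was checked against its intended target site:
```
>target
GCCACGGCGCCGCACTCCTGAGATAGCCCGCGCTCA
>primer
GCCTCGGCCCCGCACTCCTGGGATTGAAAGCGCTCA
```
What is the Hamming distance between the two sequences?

7

Mismatches (1-based): base 4: A→T; base 9: G→C; base 21: A→G; base 25: A→T; base 27: C→A; base 28: C→A; base 29: C→A.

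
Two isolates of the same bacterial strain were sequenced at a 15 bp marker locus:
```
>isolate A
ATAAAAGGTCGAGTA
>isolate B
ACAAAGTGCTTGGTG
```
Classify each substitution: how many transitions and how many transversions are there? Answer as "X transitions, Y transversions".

Mismatches (1-based):
base 2: T→C (pyrimidine→pyrimidine, transition)
base 6: A→G (purine→purine, transition)
base 7: G→T (purine→pyrimidine, transversion)
base 9: T→C (pyrimidine→pyrimidine, transition)
base 10: C→T (pyrimidine→pyrimidine, transition)
base 11: G→T (purine→pyrimidine, transversion)
base 12: A→G (purine→purine, transition)
base 15: A→G (purine→purine, transition)

6 transitions, 2 transversions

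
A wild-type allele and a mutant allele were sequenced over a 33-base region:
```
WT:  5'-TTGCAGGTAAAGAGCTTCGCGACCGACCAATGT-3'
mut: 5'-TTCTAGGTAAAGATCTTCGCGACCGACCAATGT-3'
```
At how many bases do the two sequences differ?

Comparing position by position, 3 bases differ: 3 (G/C), 4 (C/T), 14 (G/T).

3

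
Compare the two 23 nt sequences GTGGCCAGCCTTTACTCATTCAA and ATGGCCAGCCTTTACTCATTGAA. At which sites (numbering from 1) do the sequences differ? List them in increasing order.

Differences at site 1 (G→A), site 21 (C→G).

1, 21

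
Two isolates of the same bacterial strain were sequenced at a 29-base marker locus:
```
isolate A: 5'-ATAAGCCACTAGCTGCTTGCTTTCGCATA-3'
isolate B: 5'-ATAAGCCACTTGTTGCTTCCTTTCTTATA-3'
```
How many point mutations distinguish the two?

5

The sequences differ at sites 11, 13, 19, 25, 26 (1-based) — 5 in total.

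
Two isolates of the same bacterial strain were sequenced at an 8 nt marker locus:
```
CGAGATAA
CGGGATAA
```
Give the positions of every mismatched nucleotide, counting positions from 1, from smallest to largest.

Differences at position 3 (A→G).

3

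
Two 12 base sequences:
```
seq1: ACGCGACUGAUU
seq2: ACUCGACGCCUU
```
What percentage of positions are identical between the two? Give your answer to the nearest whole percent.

Mismatches at positions 3, 8, 9, 10 (1-based): 4 of 12.
Identical positions: 8/12 = 66.67% → 67%.

67%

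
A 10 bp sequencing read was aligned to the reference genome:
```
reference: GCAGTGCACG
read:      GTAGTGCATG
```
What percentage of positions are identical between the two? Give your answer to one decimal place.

Mismatches at positions 2, 9 (1-based): 2 of 10.
Identical positions: 8/10 = 80% → 80.0%.

80.0%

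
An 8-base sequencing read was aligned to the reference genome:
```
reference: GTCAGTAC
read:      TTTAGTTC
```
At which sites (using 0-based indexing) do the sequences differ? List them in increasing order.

0, 2, 6

Differences at site 0 (G→T), site 2 (C→T), site 6 (A→T).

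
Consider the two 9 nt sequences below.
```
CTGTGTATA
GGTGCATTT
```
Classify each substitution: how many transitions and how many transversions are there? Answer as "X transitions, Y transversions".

Transitions (purine↔purine or pyrimidine↔pyrimidine): none.
Transversions (purine↔pyrimidine): 1 C→G, 2 T→G, 3 G→T, 4 T→G, 5 G→C, 6 T→A, 7 A→T, 9 A→T.

0 transitions, 8 transversions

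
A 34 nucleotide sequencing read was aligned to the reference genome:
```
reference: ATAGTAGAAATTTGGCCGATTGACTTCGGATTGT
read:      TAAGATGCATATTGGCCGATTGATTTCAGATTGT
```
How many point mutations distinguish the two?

Comparing position by position, 9 sites differ: 1 (A/T), 2 (T/A), 5 (T/A), 6 (A/T), 8 (A/C), 10 (A/T), 11 (T/A), 24 (C/T), 28 (G/A).

9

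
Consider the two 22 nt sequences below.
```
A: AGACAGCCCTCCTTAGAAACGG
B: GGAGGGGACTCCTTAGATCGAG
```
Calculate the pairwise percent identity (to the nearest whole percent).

59%

9 positions differ (1, 4, 5, 7, 8, 18, 19, 20, 21), so 13 of 22 match: 13/22 = 59.09%.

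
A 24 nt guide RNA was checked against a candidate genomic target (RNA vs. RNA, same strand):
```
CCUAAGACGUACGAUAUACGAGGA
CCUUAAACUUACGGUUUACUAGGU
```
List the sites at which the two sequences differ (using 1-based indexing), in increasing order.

4, 6, 9, 14, 16, 20, 24

Scanning 1-based: 4: A/U; 6: G/A; 9: G/U; 14: A/G; 16: A/U; 20: G/U; 24: A/U.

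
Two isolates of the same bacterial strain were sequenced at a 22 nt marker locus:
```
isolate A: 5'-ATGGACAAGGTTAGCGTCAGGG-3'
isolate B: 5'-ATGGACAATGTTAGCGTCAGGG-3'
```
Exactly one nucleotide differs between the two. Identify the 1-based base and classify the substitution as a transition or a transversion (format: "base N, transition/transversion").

Base 9 changes G→T. G is a purine and T is a pyrimidine, so this is a transversion.

base 9, transversion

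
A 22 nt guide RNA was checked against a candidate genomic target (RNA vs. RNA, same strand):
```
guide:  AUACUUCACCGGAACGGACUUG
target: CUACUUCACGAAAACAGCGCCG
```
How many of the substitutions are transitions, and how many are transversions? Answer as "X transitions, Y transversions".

5 transitions, 4 transversions

Mismatches (1-based):
base 1: A→C (purine→pyrimidine, transversion)
base 10: C→G (pyrimidine→purine, transversion)
base 11: G→A (purine→purine, transition)
base 12: G→A (purine→purine, transition)
base 16: G→A (purine→purine, transition)
base 18: A→C (purine→pyrimidine, transversion)
base 19: C→G (pyrimidine→purine, transversion)
base 20: U→C (pyrimidine→pyrimidine, transition)
base 21: U→C (pyrimidine→pyrimidine, transition)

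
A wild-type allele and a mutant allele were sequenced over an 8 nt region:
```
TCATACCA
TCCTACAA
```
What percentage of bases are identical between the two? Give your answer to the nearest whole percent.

75%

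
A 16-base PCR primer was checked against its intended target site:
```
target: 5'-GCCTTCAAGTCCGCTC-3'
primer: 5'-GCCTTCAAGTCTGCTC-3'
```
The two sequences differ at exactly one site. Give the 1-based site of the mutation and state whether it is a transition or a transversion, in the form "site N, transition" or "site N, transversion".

site 12, transition

The sequences differ only at site 12: C→T (pyrimidine→pyrimidine), a transition.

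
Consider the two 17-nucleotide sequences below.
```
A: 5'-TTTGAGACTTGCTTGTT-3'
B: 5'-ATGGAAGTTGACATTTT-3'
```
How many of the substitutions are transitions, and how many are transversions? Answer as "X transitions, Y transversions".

Transitions (purine↔purine or pyrimidine↔pyrimidine): 6 G→A, 7 A→G, 8 C→T, 11 G→A.
Transversions (purine↔pyrimidine): 1 T→A, 3 T→G, 10 T→G, 13 T→A, 15 G→T.

4 transitions, 5 transversions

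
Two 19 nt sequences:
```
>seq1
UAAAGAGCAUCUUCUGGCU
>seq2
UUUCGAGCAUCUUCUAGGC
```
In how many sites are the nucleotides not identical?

6

The sequences differ at sites 2, 3, 4, 16, 18, 19 (1-based) — 6 in total.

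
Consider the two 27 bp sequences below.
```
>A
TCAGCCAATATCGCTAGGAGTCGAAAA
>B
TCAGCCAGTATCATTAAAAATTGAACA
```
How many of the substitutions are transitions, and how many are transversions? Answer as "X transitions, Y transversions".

7 transitions, 1 transversion

Transitions (purine↔purine or pyrimidine↔pyrimidine): 8 A→G, 13 G→A, 14 C→T, 17 G→A, 18 G→A, 20 G→A, 22 C→T.
Transversions (purine↔pyrimidine): 26 A→C.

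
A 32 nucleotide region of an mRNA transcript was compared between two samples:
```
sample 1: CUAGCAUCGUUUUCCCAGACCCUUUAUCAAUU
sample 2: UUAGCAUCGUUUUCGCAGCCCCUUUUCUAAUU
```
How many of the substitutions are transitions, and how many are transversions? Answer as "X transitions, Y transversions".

Transitions (purine↔purine or pyrimidine↔pyrimidine): 1 C→U, 27 U→C, 28 C→U.
Transversions (purine↔pyrimidine): 15 C→G, 19 A→C, 26 A→U.

3 transitions, 3 transversions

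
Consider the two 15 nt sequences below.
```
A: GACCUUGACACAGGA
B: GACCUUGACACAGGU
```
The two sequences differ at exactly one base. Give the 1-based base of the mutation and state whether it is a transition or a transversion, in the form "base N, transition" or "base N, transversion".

Base 15 changes A→U. A is a purine and U is a pyrimidine, so this is a transversion.

base 15, transversion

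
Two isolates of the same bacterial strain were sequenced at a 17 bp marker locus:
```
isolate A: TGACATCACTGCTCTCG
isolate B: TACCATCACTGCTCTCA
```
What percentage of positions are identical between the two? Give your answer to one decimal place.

82.4%

3 positions differ (2, 3, 17), so 14 of 17 match: 14/17 = 82.35%.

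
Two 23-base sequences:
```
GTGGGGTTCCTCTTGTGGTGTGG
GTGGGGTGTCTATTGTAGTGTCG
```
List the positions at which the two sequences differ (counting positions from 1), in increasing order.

Scanning 1-based: 8: T/G; 9: C/T; 12: C/A; 17: G/A; 22: G/C.

8, 9, 12, 17, 22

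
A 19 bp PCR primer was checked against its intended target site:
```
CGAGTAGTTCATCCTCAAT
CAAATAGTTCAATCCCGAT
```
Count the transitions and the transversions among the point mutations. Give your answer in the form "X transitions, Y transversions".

5 transitions, 1 transversion

Mismatches (1-based):
base 2: G→A (purine→purine, transition)
base 4: G→A (purine→purine, transition)
base 12: T→A (pyrimidine→purine, transversion)
base 13: C→T (pyrimidine→pyrimidine, transition)
base 15: T→C (pyrimidine→pyrimidine, transition)
base 17: A→G (purine→purine, transition)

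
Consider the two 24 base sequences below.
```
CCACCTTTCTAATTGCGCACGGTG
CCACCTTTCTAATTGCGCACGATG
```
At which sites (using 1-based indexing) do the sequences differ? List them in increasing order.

Scanning 1-based: 22: G/A.

22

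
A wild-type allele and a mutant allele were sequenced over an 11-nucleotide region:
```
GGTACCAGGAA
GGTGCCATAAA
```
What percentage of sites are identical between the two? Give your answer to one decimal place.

Mismatches at positions 4, 8, 9 (1-based): 3 of 11.
Identical positions: 8/11 = 72.73% → 72.7%.

72.7%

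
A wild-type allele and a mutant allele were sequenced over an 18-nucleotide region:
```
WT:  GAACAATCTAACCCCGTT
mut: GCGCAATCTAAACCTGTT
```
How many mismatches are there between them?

4

Mismatches (1-based): base 2: A→C; base 3: A→G; base 12: C→A; base 15: C→T.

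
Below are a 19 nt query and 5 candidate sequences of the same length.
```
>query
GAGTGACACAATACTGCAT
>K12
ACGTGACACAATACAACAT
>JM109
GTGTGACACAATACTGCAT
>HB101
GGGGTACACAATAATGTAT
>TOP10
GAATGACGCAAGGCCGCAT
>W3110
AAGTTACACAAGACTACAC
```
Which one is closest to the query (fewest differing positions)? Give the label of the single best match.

Hamming distances to query — K12: 4; JM109: 1; HB101: 5; TOP10: 5; W3110: 5.
Smallest is JM109 with 1 mismatch.

JM109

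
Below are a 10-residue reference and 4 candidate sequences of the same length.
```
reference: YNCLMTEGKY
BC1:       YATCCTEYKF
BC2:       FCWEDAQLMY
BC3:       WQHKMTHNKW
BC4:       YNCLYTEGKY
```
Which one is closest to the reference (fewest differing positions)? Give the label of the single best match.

BC4

Hamming distances to reference — BC1: 6; BC2: 9; BC3: 7; BC4: 1.
Smallest is BC4 with 1 mismatch.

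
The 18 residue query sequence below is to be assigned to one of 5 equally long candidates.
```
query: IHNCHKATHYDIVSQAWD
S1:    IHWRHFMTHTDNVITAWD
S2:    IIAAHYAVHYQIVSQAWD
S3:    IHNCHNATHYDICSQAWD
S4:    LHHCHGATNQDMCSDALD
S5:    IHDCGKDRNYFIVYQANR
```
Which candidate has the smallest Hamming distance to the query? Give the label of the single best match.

Hamming distances to query — S1: 8; S2: 6; S3: 2; S4: 9; S5: 9.
Smallest is S3 with 2 mismatches.

S3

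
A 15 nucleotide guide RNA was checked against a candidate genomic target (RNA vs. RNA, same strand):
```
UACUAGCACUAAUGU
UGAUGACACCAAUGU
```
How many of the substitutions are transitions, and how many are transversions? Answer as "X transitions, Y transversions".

4 transitions, 1 transversion

Transitions (purine↔purine or pyrimidine↔pyrimidine): 2 A→G, 5 A→G, 6 G→A, 10 U→C.
Transversions (purine↔pyrimidine): 3 C→A.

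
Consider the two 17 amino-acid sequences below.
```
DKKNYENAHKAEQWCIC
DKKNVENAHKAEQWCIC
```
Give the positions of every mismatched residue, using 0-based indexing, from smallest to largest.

Scanning 0-based: 4: Y/V.

4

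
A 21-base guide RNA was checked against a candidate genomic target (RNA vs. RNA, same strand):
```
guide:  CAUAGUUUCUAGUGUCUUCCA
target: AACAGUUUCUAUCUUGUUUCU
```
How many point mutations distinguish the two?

Comparing position by position, 8 positions differ: 1 (C/A), 3 (U/C), 12 (G/U), 13 (U/C), 14 (G/U), 16 (C/G), 19 (C/U), 21 (A/U).

8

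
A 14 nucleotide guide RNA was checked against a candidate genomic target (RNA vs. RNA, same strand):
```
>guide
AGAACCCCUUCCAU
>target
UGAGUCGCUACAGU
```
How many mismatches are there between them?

Mismatches (1-based): position 1: A→U; position 4: A→G; position 5: C→U; position 7: C→G; position 10: U→A; position 12: C→A; position 13: A→G.

7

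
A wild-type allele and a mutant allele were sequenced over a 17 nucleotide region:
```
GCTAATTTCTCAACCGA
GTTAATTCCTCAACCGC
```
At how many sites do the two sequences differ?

3

Comparing position by position, 3 sites differ: 2 (C/T), 8 (T/C), 17 (A/C).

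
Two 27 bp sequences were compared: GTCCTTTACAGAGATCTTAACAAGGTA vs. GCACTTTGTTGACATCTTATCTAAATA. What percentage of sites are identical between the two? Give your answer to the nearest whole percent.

10 positions differ (2, 3, 8, 9, 10, 13, 20, 22, 24, 25), so 17 of 27 match: 17/27 = 62.96%.

63%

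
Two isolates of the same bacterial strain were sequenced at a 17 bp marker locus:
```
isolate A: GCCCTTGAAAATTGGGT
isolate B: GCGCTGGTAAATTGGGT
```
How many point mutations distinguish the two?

Mismatches (1-based): base 3: C→G; base 6: T→G; base 8: A→T.

3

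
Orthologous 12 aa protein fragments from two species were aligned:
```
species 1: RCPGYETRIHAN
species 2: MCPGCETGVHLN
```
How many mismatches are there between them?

5

Comparing position by position, 5 residues differ: 1 (R/M), 5 (Y/C), 8 (R/G), 9 (I/V), 11 (A/L).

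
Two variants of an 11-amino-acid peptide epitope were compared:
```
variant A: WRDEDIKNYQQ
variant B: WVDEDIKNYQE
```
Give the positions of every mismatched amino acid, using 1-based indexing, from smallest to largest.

Scanning 1-based: 2: R/V; 11: Q/E.

2, 11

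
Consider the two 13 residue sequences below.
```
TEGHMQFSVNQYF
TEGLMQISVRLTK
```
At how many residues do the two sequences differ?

6

Mismatches (1-based): residue 4: H→L; residue 7: F→I; residue 10: N→R; residue 11: Q→L; residue 12: Y→T; residue 13: F→K.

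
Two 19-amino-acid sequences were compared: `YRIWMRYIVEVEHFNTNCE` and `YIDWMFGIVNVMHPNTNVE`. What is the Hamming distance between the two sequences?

Comparing position by position, 8 residues differ: 2 (R/I), 3 (I/D), 6 (R/F), 7 (Y/G), 10 (E/N), 12 (E/M), 14 (F/P), 18 (C/V).

8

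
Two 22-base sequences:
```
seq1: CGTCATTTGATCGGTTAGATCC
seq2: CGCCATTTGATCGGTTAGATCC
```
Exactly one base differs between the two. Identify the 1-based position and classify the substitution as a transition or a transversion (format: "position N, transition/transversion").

The sequences differ only at position 3: T→C (pyrimidine→pyrimidine), a transition.

position 3, transition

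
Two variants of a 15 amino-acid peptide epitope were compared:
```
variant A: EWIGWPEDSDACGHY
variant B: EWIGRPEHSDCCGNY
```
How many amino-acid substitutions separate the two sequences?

The sequences differ at positions 5, 8, 11, 14 (1-based) — 4 in total.

4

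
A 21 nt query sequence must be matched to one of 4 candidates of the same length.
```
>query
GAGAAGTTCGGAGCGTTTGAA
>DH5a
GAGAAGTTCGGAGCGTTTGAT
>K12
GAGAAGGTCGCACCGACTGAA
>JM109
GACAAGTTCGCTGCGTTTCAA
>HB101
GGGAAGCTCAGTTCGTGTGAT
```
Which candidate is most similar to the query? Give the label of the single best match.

DH5a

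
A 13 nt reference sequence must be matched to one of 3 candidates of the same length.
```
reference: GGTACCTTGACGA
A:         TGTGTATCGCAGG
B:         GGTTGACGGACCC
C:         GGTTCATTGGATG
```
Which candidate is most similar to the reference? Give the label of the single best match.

C

A differs at 8 sites; B differs at 7 sites; C differs at 6 sites. The closest is C.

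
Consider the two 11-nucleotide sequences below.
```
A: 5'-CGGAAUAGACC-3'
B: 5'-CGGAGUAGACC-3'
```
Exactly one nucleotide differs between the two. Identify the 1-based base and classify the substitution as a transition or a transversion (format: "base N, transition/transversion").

The sequences differ only at base 5: A→G (purine→purine), a transition.

base 5, transition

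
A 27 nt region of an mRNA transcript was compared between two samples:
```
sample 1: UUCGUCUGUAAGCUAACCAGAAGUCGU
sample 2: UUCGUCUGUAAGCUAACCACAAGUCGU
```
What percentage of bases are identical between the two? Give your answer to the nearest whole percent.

96%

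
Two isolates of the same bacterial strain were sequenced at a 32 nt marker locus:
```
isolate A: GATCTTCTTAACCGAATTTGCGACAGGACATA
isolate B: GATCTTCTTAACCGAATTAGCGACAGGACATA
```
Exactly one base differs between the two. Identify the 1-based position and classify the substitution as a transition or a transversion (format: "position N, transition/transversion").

position 19, transversion

The sequences differ only at position 19: T→A (pyrimidine→purine), a transversion.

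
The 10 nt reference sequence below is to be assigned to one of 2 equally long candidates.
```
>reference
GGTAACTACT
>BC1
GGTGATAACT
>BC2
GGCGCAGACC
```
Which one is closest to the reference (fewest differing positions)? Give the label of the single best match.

BC1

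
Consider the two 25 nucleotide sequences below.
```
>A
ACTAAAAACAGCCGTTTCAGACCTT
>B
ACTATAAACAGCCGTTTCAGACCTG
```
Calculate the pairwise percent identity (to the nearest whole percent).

Mismatches at positions 5, 25 (1-based): 2 of 25.
Identical positions: 23/25 = 92% → 92%.

92%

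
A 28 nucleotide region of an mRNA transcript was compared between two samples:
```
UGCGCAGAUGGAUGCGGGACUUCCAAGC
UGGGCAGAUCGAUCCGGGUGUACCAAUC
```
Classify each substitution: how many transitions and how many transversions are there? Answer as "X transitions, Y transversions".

Transitions (purine↔purine or pyrimidine↔pyrimidine): none.
Transversions (purine↔pyrimidine): 3 C→G, 10 G→C, 14 G→C, 19 A→U, 20 C→G, 22 U→A, 27 G→U.

0 transitions, 7 transversions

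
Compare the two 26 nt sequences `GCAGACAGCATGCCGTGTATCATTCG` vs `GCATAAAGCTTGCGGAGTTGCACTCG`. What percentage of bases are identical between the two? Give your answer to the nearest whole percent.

Mismatches at positions 4, 6, 10, 14, 16, 19, 20, 23 (1-based): 8 of 26.
Identical positions: 18/26 = 69.23% → 69%.

69%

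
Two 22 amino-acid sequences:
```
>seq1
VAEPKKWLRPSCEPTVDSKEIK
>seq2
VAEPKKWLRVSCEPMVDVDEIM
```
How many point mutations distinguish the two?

Comparing position by position, 5 residues differ: 10 (P/V), 15 (T/M), 18 (S/V), 19 (K/D), 22 (K/M).

5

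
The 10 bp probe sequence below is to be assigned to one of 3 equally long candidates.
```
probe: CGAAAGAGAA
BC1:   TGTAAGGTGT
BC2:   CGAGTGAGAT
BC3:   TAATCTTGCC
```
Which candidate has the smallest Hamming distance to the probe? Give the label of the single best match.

BC2

Hamming distances to probe — BC1: 6; BC2: 3; BC3: 8.
Smallest is BC2 with 3 mismatches.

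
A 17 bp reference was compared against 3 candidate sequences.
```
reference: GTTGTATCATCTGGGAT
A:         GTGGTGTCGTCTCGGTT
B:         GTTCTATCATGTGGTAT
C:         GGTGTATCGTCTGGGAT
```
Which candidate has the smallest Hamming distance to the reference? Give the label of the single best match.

A differs at 5 bases; B differs at 3 bases; C differs at 2 bases. The closest is C.

C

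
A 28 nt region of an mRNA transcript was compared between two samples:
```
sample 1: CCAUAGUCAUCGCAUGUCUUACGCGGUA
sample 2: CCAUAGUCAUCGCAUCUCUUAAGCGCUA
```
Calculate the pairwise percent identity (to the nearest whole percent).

3 positions differ (16, 22, 26), so 25 of 28 match: 25/28 = 89.29%.

89%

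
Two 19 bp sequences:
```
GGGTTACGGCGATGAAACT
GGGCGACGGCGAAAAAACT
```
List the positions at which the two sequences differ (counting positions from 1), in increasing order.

4, 5, 13, 14

Differences at position 4 (T→C), position 5 (T→G), position 13 (T→A), position 14 (G→A).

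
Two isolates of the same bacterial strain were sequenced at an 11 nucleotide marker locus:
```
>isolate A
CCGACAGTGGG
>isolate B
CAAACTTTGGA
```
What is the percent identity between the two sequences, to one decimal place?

54.5%

5 positions differ (2, 3, 6, 7, 11), so 6 of 11 match: 6/11 = 54.55%.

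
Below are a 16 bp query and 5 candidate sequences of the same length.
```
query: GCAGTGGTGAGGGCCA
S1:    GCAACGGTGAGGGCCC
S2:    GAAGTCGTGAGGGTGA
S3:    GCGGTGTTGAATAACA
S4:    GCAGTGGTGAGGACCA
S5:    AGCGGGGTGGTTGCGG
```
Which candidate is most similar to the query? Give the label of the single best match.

S4

Hamming distances to query — S1: 3; S2: 4; S3: 6; S4: 1; S5: 9.
Smallest is S4 with 1 mismatch.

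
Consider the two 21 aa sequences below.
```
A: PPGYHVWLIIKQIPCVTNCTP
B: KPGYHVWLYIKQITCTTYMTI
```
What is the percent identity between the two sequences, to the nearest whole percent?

67%

Mismatches at positions 1, 9, 14, 16, 18, 19, 21 (1-based): 7 of 21.
Identical positions: 14/21 = 66.67% → 67%.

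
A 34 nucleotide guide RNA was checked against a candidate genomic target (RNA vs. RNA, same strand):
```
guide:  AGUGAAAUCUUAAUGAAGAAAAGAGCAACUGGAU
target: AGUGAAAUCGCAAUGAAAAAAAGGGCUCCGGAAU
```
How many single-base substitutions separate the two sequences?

8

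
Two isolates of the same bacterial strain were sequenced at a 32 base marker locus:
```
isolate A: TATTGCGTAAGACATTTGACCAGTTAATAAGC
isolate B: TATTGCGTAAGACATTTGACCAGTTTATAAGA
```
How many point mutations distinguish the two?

2

Mismatches (1-based): site 26: A→T; site 32: C→A.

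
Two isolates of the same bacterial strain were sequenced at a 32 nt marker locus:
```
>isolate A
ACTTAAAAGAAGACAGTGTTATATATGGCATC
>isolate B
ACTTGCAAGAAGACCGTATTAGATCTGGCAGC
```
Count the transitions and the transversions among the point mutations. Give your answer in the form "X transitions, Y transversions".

Mismatches (1-based):
site 5: A→G (purine→purine, transition)
site 6: A→C (purine→pyrimidine, transversion)
site 15: A→C (purine→pyrimidine, transversion)
site 18: G→A (purine→purine, transition)
site 22: T→G (pyrimidine→purine, transversion)
site 25: A→C (purine→pyrimidine, transversion)
site 31: T→G (pyrimidine→purine, transversion)

2 transitions, 5 transversions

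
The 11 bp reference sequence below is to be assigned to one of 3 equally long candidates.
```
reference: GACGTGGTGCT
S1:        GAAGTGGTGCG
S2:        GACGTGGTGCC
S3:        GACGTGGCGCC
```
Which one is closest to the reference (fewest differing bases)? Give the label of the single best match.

Hamming distances to reference — S1: 2; S2: 1; S3: 2.
Smallest is S2 with 1 mismatch.

S2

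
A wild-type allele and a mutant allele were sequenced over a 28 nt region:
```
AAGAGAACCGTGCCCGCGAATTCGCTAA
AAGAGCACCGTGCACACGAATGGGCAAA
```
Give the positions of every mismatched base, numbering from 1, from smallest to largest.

6, 14, 16, 22, 23, 26

Differences at position 6 (A→C), position 14 (C→A), position 16 (G→A), position 22 (T→G), position 23 (C→G), position 26 (T→A).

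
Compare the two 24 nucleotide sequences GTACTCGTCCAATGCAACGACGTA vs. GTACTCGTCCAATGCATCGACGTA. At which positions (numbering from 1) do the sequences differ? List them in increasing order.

17

Differences at position 17 (A→T).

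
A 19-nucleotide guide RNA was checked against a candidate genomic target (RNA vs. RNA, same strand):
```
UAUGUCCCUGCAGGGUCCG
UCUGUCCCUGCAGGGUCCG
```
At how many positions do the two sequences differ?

Mismatches (1-based): position 2: A→C.

1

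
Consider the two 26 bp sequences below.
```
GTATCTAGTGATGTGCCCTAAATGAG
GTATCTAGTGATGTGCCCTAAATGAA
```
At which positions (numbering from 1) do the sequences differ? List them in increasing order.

Differences at position 26 (G→A).

26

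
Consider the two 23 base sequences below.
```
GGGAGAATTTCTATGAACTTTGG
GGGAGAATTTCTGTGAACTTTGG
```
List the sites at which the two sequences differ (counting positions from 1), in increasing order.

Scanning 1-based: 13: A/G.

13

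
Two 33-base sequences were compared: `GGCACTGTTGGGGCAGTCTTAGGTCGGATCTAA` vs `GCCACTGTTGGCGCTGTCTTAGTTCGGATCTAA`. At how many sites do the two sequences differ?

Mismatches (1-based): site 2: G→C; site 12: G→C; site 15: A→T; site 23: G→T.

4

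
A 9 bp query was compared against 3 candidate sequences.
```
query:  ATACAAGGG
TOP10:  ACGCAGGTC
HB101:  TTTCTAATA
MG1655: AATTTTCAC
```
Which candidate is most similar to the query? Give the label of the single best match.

TOP10 differs at 5 bases; HB101 differs at 6 bases; MG1655 differs at 8 bases. The closest is TOP10.

TOP10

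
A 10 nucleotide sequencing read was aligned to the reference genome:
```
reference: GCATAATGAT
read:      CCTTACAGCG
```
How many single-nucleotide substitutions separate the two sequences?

Mismatches (1-based): base 1: G→C; base 3: A→T; base 6: A→C; base 7: T→A; base 9: A→C; base 10: T→G.

6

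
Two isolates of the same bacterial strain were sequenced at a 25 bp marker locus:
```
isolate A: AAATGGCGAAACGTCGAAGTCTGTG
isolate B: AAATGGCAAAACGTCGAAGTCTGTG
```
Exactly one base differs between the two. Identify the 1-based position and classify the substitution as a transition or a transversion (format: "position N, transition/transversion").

The sequences differ only at position 8: G→A (purine→purine), a transition.

position 8, transition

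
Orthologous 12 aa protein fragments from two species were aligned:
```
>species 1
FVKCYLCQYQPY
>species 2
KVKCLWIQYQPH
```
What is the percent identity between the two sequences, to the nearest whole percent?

58%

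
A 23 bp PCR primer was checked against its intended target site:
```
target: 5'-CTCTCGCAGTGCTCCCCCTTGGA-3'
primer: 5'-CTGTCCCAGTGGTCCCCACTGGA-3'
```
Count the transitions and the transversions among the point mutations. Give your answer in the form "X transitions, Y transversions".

Mismatches (1-based):
position 3: C→G (pyrimidine→purine, transversion)
position 6: G→C (purine→pyrimidine, transversion)
position 12: C→G (pyrimidine→purine, transversion)
position 18: C→A (pyrimidine→purine, transversion)
position 19: T→C (pyrimidine→pyrimidine, transition)

1 transition, 4 transversions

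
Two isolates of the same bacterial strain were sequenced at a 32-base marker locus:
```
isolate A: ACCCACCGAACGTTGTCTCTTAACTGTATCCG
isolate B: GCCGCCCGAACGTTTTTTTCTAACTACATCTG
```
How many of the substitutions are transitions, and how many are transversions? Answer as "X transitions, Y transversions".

Transitions (purine↔purine or pyrimidine↔pyrimidine): 1 A→G, 17 C→T, 19 C→T, 20 T→C, 26 G→A, 27 T→C, 31 C→T.
Transversions (purine↔pyrimidine): 4 C→G, 5 A→C, 15 G→T.

7 transitions, 3 transversions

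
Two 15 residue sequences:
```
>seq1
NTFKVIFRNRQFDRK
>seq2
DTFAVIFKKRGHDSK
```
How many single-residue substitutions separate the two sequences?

Mismatches (1-based): residue 1: N→D; residue 4: K→A; residue 8: R→K; residue 9: N→K; residue 11: Q→G; residue 12: F→H; residue 14: R→S.

7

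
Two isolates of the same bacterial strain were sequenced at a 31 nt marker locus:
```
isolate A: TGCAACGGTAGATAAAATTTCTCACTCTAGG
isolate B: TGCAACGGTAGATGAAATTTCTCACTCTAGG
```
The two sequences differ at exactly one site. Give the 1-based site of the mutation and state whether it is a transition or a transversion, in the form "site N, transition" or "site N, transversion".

The sequences differ only at site 14: A→G (purine→purine), a transition.

site 14, transition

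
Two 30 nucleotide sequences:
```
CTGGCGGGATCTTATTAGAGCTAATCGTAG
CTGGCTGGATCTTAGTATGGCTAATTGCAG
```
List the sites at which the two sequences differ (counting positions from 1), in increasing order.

6, 15, 18, 19, 26, 28

Scanning 1-based: 6: G/T; 15: T/G; 18: G/T; 19: A/G; 26: C/T; 28: T/C.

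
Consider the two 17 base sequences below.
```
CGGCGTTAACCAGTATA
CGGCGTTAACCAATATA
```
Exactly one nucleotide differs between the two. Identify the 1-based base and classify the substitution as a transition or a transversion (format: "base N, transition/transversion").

base 13, transition

The sequences differ only at base 13: G→A (purine→purine), a transition.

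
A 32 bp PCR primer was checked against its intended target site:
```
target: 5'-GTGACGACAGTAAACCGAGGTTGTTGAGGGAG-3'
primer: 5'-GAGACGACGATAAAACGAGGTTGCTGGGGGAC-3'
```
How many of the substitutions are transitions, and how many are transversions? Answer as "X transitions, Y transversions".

4 transitions, 3 transversions

Transitions (purine↔purine or pyrimidine↔pyrimidine): 9 A→G, 10 G→A, 24 T→C, 27 A→G.
Transversions (purine↔pyrimidine): 2 T→A, 15 C→A, 32 G→C.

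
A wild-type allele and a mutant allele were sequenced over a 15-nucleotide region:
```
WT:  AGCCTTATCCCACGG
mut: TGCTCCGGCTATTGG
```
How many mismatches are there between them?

The sequences differ at sites 1, 4, 5, 6, 7, 8, 10, 11, 12, 13 (1-based) — 10 in total.

10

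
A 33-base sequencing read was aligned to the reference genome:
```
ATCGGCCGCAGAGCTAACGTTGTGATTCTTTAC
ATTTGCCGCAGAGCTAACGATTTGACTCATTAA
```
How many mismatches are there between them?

Mismatches (1-based): position 3: C→T; position 4: G→T; position 20: T→A; position 22: G→T; position 26: T→C; position 29: T→A; position 33: C→A.

7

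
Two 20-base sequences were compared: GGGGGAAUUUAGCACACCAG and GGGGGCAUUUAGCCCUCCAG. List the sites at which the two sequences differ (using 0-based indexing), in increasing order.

5, 13, 15

Scanning 0-based: 5: A/C; 13: A/C; 15: A/U.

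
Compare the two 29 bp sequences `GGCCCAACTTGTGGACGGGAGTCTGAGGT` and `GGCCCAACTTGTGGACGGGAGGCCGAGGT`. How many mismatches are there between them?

2

The sequences differ at bases 22, 24 (1-based) — 2 in total.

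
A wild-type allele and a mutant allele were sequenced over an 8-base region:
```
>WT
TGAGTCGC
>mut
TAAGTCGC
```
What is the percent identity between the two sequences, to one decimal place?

Mismatch at position 2 (1-based): 1 of 8.
Identical positions: 7/8 = 87.5% → 87.5%.

87.5%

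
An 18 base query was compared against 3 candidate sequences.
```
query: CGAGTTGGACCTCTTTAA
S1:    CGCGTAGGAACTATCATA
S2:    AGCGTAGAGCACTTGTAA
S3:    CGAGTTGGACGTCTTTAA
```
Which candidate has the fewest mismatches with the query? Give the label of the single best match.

S1 differs at 7 bases; S2 differs at 9 bases; S3 differs at 1 base. The closest is S3.

S3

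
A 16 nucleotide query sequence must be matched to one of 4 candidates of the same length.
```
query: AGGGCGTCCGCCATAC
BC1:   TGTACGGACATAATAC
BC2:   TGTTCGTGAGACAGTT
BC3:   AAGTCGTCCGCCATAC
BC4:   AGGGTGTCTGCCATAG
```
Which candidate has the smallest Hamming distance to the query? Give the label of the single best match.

BC1 differs at 8 bases; BC2 differs at 9 bases; BC3 differs at 2 bases; BC4 differs at 3 bases. The closest is BC3.

BC3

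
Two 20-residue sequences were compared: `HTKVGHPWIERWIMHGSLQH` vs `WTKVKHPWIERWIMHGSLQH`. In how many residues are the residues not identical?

The sequences differ at residues 1, 5 (1-based) — 2 in total.

2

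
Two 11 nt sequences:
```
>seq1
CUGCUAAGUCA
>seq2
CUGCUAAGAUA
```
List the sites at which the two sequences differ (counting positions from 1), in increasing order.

9, 10

Differences at site 9 (U→A), site 10 (C→U).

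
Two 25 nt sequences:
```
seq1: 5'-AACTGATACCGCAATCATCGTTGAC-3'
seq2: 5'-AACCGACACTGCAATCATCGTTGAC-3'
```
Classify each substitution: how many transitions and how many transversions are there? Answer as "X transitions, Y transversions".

Transitions (purine↔purine or pyrimidine↔pyrimidine): 4 T→C, 7 T→C, 10 C→T.
Transversions (purine↔pyrimidine): none.

3 transitions, 0 transversions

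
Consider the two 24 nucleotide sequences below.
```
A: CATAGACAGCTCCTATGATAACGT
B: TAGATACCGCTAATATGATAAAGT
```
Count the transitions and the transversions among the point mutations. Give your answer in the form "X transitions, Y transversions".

1 transition, 6 transversions

Transitions (purine↔purine or pyrimidine↔pyrimidine): 1 C→T.
Transversions (purine↔pyrimidine): 3 T→G, 5 G→T, 8 A→C, 12 C→A, 13 C→A, 22 C→A.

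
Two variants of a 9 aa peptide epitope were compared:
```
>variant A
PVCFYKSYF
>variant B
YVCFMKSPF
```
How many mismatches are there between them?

3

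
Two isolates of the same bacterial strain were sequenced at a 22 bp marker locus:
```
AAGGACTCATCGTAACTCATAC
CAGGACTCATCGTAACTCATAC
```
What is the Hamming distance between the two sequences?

Comparing position by position, 1 base differs: 1 (A/C).

1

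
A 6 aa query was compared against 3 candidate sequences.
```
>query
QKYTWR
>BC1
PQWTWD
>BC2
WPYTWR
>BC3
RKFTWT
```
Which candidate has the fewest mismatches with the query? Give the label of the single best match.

BC2

BC1 differs at 4 positions; BC2 differs at 2 positions; BC3 differs at 3 positions. The closest is BC2.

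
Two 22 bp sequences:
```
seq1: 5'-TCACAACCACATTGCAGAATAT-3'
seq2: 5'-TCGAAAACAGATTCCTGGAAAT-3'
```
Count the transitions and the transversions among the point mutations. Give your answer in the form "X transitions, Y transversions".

2 transitions, 6 transversions

Mismatches (1-based):
site 3: A→G (purine→purine, transition)
site 4: C→A (pyrimidine→purine, transversion)
site 7: C→A (pyrimidine→purine, transversion)
site 10: C→G (pyrimidine→purine, transversion)
site 14: G→C (purine→pyrimidine, transversion)
site 16: A→T (purine→pyrimidine, transversion)
site 18: A→G (purine→purine, transition)
site 20: T→A (pyrimidine→purine, transversion)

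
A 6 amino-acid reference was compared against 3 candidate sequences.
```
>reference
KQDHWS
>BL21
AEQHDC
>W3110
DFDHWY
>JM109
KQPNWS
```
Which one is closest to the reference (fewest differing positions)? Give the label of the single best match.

JM109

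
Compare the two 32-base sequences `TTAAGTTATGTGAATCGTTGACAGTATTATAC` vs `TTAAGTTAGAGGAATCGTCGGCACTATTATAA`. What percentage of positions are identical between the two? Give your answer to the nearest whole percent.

78%

Mismatches at positions 9, 10, 11, 19, 21, 24, 32 (1-based): 7 of 32.
Identical positions: 25/32 = 78.12% → 78%.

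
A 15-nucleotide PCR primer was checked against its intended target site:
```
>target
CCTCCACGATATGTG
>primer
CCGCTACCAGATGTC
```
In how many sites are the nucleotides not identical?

5

Mismatches (1-based): site 3: T→G; site 5: C→T; site 8: G→C; site 10: T→G; site 15: G→C.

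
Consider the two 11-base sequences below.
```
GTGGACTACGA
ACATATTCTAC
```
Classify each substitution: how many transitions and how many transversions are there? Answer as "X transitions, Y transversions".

Mismatches (1-based):
base 1: G→A (purine→purine, transition)
base 2: T→C (pyrimidine→pyrimidine, transition)
base 3: G→A (purine→purine, transition)
base 4: G→T (purine→pyrimidine, transversion)
base 6: C→T (pyrimidine→pyrimidine, transition)
base 8: A→C (purine→pyrimidine, transversion)
base 9: C→T (pyrimidine→pyrimidine, transition)
base 10: G→A (purine→purine, transition)
base 11: A→C (purine→pyrimidine, transversion)

6 transitions, 3 transversions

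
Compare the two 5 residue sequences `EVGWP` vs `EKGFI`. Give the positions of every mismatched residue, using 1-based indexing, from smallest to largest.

Differences at position 2 (V→K), position 4 (W→F), position 5 (P→I).

2, 4, 5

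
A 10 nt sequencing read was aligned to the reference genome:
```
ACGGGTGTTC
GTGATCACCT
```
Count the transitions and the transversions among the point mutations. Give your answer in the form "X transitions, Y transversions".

Transitions (purine↔purine or pyrimidine↔pyrimidine): 1 A→G, 2 C→T, 4 G→A, 6 T→C, 7 G→A, 8 T→C, 9 T→C, 10 C→T.
Transversions (purine↔pyrimidine): 5 G→T.

8 transitions, 1 transversion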